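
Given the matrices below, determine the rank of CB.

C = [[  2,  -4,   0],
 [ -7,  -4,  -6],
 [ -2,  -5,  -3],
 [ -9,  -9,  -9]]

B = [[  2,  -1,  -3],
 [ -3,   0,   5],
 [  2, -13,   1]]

2

First compute CB:
[[ 16,  -2, -26],
 [-14,  85,  -5],
 [  5,  41, -22],
 [ -9, 126, -27]]
Now row reduce the product.
R2 ← R2 + (7/8)·R1: [0, 333/4, -111/4]
R3 ← R3 − (5/16)·R1: [0, 333/8, -111/8]
R4 ← R4 + (9/16)·R1: [0, 999/8, -333/8]
R3 ← R3 − (1/2)·R2: [0, 0, 0]
R4 ← R4 − (3/2)·R2: [0, 0, 0]
2 nonzero rows, so rank(CB) = 2.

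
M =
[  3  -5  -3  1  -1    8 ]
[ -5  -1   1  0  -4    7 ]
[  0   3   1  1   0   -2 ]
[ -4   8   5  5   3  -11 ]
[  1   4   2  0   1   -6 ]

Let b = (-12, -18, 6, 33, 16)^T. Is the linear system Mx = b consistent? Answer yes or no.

Row reduce the augmented matrix [M | b].
R2 ← R2 + (5/3)·R1: [0, -28/3, -4, 5/3, -17/3, 61/3, -38]
R4 ← R4 + (4/3)·R1: [0, 4/3, 1, 19/3, 5/3, -1/3, 17]
R5 ← R5 − (1/3)·R1: [0, 17/3, 3, -1/3, 4/3, -26/3, 20]
R3 ← R3 + (9/28)·R2: [0, 0, -2/7, 43/28, -51/28, 127/28, -87/14]
R4 ← R4 + (1/7)·R2: [0, 0, 3/7, 46/7, 6/7, 18/7, 81/7]
R5 ← R5 + (17/28)·R2: [0, 0, 4/7, 19/28, -59/28, 103/28, -43/14]
R4 ← R4 + (3/2)·R3: [0, 0, 0, 71/8, -15/8, 75/8, 9/4]
R5 ← R5 + (2)·R3: [0, 0, 0, 15/4, -23/4, 51/4, -31/2]
R5 ← R5 − (30/71)·R4: [0, 0, 0, 0, -352/71, 624/71, -1168/71]
The echelon form has 5 nonzero rows, and every pivot lies in the first 6 columns, so rank(M) = rank([M|b]) = 5.
The system is consistent.

yes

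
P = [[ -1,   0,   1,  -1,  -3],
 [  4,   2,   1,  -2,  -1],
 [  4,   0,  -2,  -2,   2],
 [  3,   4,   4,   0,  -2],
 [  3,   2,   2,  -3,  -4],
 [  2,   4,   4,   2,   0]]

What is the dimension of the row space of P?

Row reduce to echelon form.
R2 ← R2 + (4)·R1: [0, 2, 5, -6, -13]
R3 ← R3 + (4)·R1: [0, 0, 2, -6, -10]
R4 ← R4 + (3)·R1: [0, 4, 7, -3, -11]
R5 ← R5 + (3)·R1: [0, 2, 5, -6, -13]
R6 ← R6 + (2)·R1: [0, 4, 6, 0, -6]
R4 ← R4 − (2)·R2: [0, 0, -3, 9, 15]
R5 ← R5 − R2: [0, 0, 0, 0, 0]
R6 ← R6 − (2)·R2: [0, 0, -4, 12, 20]
R4 ← R4 + (3/2)·R3: [0, 0, 0, 0, 0]
R6 ← R6 + (2)·R3: [0, 0, 0, 0, 0]
Echelon form has 3 nonzero rows, so rank(P) = 3.
The row space has dimension equal to the rank: 3.

3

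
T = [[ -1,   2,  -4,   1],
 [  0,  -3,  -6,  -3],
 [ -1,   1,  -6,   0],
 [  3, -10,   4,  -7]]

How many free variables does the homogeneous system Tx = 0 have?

Row reduce to echelon form.
R3 ← R3 − R1: [0, -1, -2, -1]
R4 ← R4 + (3)·R1: [0, -4, -8, -4]
R3 ← R3 − (1/3)·R2: [0, 0, 0, 0]
R4 ← R4 − (4/3)·R2: [0, 0, 0, 0]
2 nonzero rows, so rank(T) = 2.
T has 4 columns; by rank–nullity, nullity = 4 − 2 = 2.

2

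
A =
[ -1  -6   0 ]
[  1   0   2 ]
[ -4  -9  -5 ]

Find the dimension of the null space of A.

Row reduce to echelon form.
R2 ← R2 + R1: [0, -6, 2]
R3 ← R3 − (4)·R1: [0, 15, -5]
R3 ← R3 + (5/2)·R2: [0, 0, 0]
2 nonzero rows, so rank(A) = 2.
A has 3 columns; by rank–nullity, nullity = 3 − 2 = 1.

1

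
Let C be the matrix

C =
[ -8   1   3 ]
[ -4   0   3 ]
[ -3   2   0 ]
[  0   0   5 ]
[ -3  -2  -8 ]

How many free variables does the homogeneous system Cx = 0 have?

0

Row reduce to echelon form.
R2 ← R2 − (1/2)·R1: [0, -1/2, 3/2]
R3 ← R3 − (3/8)·R1: [0, 13/8, -9/8]
R5 ← R5 − (3/8)·R1: [0, -19/8, -73/8]
R3 ← R3 + (13/4)·R2: [0, 0, 15/4]
R5 ← R5 − (19/4)·R2: [0, 0, -65/4]
R4 ← R4 − (4/3)·R3: [0, 0, 0]
R5 ← R5 + (13/3)·R3: [0, 0, 0]
3 nonzero rows, so rank(C) = 3.
C has 3 columns; by rank–nullity, nullity = 3 − 3 = 0.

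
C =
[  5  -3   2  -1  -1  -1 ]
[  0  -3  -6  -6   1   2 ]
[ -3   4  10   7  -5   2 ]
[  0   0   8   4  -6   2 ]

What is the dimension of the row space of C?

Row reduce to echelon form.
R3 ← R3 + (3/5)·R1: [0, 11/5, 56/5, 32/5, -28/5, 7/5]
R3 ← R3 + (11/15)·R2: [0, 0, 34/5, 2, -73/15, 43/15]
R4 ← R4 − (20/17)·R3: [0, 0, 0, 28/17, -14/51, -70/51]
Echelon form has 4 nonzero rows, so rank(C) = 4.
The row space has dimension equal to the rank: 4.

4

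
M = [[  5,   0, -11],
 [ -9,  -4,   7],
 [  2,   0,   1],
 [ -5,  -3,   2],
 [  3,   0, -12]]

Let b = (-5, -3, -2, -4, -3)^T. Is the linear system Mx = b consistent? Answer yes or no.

yes

Row reduce the augmented matrix [M | b].
R2 ← R2 + (9/5)·R1: [0, -4, -64/5, -12]
R3 ← R3 − (2/5)·R1: [0, 0, 27/5, 0]
R4 ← R4 + R1: [0, -3, -9, -9]
R5 ← R5 − (3/5)·R1: [0, 0, -27/5, 0]
R4 ← R4 − (3/4)·R2: [0, 0, 3/5, 0]
R4 ← R4 − (1/9)·R3: [0, 0, 0, 0]
R5 ← R5 + R3: [0, 0, 0, 0]
The echelon form has 3 nonzero rows, and every pivot lies in the first 3 columns, so rank(M) = rank([M|b]) = 3.
The system is consistent.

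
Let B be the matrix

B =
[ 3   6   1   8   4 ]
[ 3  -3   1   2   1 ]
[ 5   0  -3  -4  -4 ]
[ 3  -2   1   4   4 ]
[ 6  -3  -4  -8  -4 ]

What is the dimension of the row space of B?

Row reduce to echelon form.
R2 ← R2 − R1: [0, -9, 0, -6, -3]
R3 ← R3 − (5/3)·R1: [0, -10, -14/3, -52/3, -32/3]
R4 ← R4 − R1: [0, -8, 0, -4, 0]
R5 ← R5 − (2)·R1: [0, -15, -6, -24, -12]
R3 ← R3 − (10/9)·R2: [0, 0, -14/3, -32/3, -22/3]
R4 ← R4 − (8/9)·R2: [0, 0, 0, 4/3, 8/3]
R5 ← R5 − (5/3)·R2: [0, 0, -6, -14, -7]
R5 ← R5 − (9/7)·R3: [0, 0, 0, -2/7, 17/7]
R5 ← R5 + (3/14)·R4: [0, 0, 0, 0, 3]
Echelon form has 5 nonzero rows, so rank(B) = 5.
The row space has dimension equal to the rank: 5.

5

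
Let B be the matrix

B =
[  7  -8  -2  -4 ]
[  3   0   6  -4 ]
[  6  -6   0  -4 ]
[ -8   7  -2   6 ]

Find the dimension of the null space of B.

Row reduce to echelon form.
R2 ← R2 − (3/7)·R1: [0, 24/7, 48/7, -16/7]
R3 ← R3 − (6/7)·R1: [0, 6/7, 12/7, -4/7]
R4 ← R4 + (8/7)·R1: [0, -15/7, -30/7, 10/7]
R3 ← R3 − (1/4)·R2: [0, 0, 0, 0]
R4 ← R4 + (5/8)·R2: [0, 0, 0, 0]
2 nonzero rows, so rank(B) = 2.
B has 4 columns; by rank–nullity, nullity = 4 − 2 = 2.

2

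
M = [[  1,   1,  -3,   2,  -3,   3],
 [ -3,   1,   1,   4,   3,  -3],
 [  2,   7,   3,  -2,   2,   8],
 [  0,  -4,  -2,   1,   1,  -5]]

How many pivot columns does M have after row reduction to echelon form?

Row reduce to echelon form.
R2 ← R2 + (3)·R1: [0, 4, -8, 10, -6, 6]
R3 ← R3 − (2)·R1: [0, 5, 9, -6, 8, 2]
R3 ← R3 − (5/4)·R2: [0, 0, 19, -37/2, 31/2, -11/2]
R4 ← R4 + R2: [0, 0, -10, 11, -5, 1]
R4 ← R4 + (10/19)·R3: [0, 0, 0, 24/19, 60/19, -36/19]
Echelon form has 4 nonzero rows, so rank(M) = 4.
Each nonzero row contributes one pivot column: 4 pivot columns.

4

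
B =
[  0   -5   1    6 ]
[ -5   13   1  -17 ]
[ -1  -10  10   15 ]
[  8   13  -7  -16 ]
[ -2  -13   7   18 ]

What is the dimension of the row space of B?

Row reduce to echelon form.
Swap R1 ↔ R2
R3 ← R3 − (1/5)·R1: [0, -63/5, 49/5, 92/5]
R4 ← R4 + (8/5)·R1: [0, 169/5, -27/5, -216/5]
R5 ← R5 − (2/5)·R1: [0, -91/5, 33/5, 124/5]
R3 ← R3 − (63/25)·R2: [0, 0, 182/25, 82/25]
R4 ← R4 + (169/25)·R2: [0, 0, 34/25, -66/25]
R5 ← R5 − (91/25)·R2: [0, 0, 74/25, 74/25]
R4 ← R4 − (17/91)·R3: [0, 0, 0, -296/91]
R5 ← R5 − (37/91)·R3: [0, 0, 0, 148/91]
R5 ← R5 + (1/2)·R4: [0, 0, 0, 0]
Echelon form has 4 nonzero rows, so rank(B) = 4.
The row space has dimension equal to the rank: 4.

4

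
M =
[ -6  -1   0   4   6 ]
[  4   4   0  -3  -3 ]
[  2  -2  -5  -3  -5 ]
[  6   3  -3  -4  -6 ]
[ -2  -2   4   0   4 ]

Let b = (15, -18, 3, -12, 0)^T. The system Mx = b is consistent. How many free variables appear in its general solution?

0

Row reduce the augmented matrix [M | b].
R2 ← R2 + (2/3)·R1: [0, 10/3, 0, -1/3, 1, -8]
R3 ← R3 + (1/3)·R1: [0, -7/3, -5, -5/3, -3, 8]
R4 ← R4 + R1: [0, 2, -3, 0, 0, 3]
R5 ← R5 − (1/3)·R1: [0, -5/3, 4, -4/3, 2, -5]
R3 ← R3 + (7/10)·R2: [0, 0, -5, -19/10, -23/10, 12/5]
R4 ← R4 − (3/5)·R2: [0, 0, -3, 1/5, -3/5, 39/5]
R5 ← R5 + (1/2)·R2: [0, 0, 4, -3/2, 5/2, -9]
R4 ← R4 − (3/5)·R3: [0, 0, 0, 67/50, 39/50, 159/25]
R5 ← R5 + (4/5)·R3: [0, 0, 0, -151/50, 33/50, -177/25]
R5 ← R5 + (151/67)·R4: [0, 0, 0, 0, 162/67, 486/67]
The echelon form has 5 nonzero rows, and every pivot lies in the first 5 columns, so rank(M) = rank([M|b]) = 5.
The system is consistent.
Free variables = (unknowns) − (rank) = 5 − 5 = 0.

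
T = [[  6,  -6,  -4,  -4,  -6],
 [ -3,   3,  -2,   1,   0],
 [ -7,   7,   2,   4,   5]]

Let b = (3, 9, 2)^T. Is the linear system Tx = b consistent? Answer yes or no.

Row reduce the augmented matrix [T | b].
R2 ← R2 + (1/2)·R1: [0, 0, -4, -1, -3, 21/2]
R3 ← R3 + (7/6)·R1: [0, 0, -8/3, -2/3, -2, 11/2]
R3 ← R3 − (2/3)·R2: [0, 0, 0, 0, 0, -3/2]
The echelon form has 3 nonzero rows; the last pivot sits in the augmented column, so rank(T) = 2 but rank([T|b]) = 3.
Since the ranks differ, the system is inconsistent.

no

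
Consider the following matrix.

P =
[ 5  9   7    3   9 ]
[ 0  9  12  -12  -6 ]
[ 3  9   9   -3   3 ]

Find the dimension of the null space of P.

Row reduce to echelon form.
R3 ← R3 − (3/5)·R1: [0, 18/5, 24/5, -24/5, -12/5]
R3 ← R3 − (2/5)·R2: [0, 0, 0, 0, 0]
2 nonzero rows, so rank(P) = 2.
P has 5 columns; by rank–nullity, nullity = 5 − 2 = 3.

3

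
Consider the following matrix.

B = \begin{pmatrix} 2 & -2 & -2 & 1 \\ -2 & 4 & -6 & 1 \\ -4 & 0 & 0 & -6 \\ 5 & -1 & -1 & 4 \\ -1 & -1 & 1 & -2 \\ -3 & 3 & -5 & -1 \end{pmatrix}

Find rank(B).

4

Row reduce to echelon form.
R2 ← R2 + R1: [0, 2, -8, 2]
R3 ← R3 + (2)·R1: [0, -4, -4, -4]
R4 ← R4 − (5/2)·R1: [0, 4, 4, 3/2]
R5 ← R5 + (1/2)·R1: [0, -2, 0, -3/2]
R6 ← R6 + (3/2)·R1: [0, 0, -8, 1/2]
R3 ← R3 + (2)·R2: [0, 0, -20, 0]
R4 ← R4 − (2)·R2: [0, 0, 20, -5/2]
R5 ← R5 + R2: [0, 0, -8, 1/2]
R4 ← R4 + R3: [0, 0, 0, -5/2]
R5 ← R5 − (2/5)·R3: [0, 0, 0, 1/2]
R6 ← R6 − (2/5)·R3: [0, 0, 0, 1/2]
R5 ← R5 + (1/5)·R4: [0, 0, 0, 0]
R6 ← R6 + (1/5)·R4: [0, 0, 0, 0]
Echelon form has 4 nonzero rows, so rank(B) = 4.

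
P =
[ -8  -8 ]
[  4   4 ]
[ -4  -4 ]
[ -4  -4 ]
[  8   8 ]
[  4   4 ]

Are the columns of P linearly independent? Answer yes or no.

no

Row reduce P to echelon form.
R2 ← R2 + (1/2)·R1: [0, 0]
R3 ← R3 − (1/2)·R1: [0, 0]
R4 ← R4 − (1/2)·R1: [0, 0]
R5 ← R5 + R1: [0, 0]
R6 ← R6 + (1/2)·R1: [0, 0]
1 pivot among 2 columns.
Only 1 < 2 pivot columns, so the columns are linearly dependent.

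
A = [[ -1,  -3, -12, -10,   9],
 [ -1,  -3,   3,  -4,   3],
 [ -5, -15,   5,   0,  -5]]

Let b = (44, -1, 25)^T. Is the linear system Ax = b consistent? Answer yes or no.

yes

Row reduce the augmented matrix [A | b].
R2 ← R2 − R1: [0, 0, 15, 6, -6, -45]
R3 ← R3 − (5)·R1: [0, 0, 65, 50, -50, -195]
R3 ← R3 − (13/3)·R2: [0, 0, 0, 24, -24, 0]
The echelon form has 3 nonzero rows, and every pivot lies in the first 5 columns, so rank(A) = rank([A|b]) = 3.
The system is consistent.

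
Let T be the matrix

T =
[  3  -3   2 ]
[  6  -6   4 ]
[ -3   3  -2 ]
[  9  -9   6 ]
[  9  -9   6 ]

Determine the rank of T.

1

Row reduce to echelon form.
R2 ← R2 − (2)·R1: [0, 0, 0]
R3 ← R3 + R1: [0, 0, 0]
R4 ← R4 − (3)·R1: [0, 0, 0]
R5 ← R5 − (3)·R1: [0, 0, 0]
Echelon form has 1 nonzero row, so rank(T) = 1.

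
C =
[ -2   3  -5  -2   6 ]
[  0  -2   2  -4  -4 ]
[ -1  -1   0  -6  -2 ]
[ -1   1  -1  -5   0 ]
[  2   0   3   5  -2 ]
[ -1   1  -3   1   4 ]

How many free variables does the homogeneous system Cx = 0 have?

2

Row reduce to echelon form.
R3 ← R3 − (1/2)·R1: [0, -5/2, 5/2, -5, -5]
R4 ← R4 − (1/2)·R1: [0, -1/2, 3/2, -4, -3]
R5 ← R5 + R1: [0, 3, -2, 3, 4]
R6 ← R6 − (1/2)·R1: [0, -1/2, -1/2, 2, 1]
R3 ← R3 − (5/4)·R2: [0, 0, 0, 0, 0]
R4 ← R4 − (1/4)·R2: [0, 0, 1, -3, -2]
R5 ← R5 + (3/2)·R2: [0, 0, 1, -3, -2]
R6 ← R6 − (1/4)·R2: [0, 0, -1, 3, 2]
Swap R3 ↔ R4
R5 ← R5 − R3: [0, 0, 0, 0, 0]
R6 ← R6 + R3: [0, 0, 0, 0, 0]
3 nonzero rows, so rank(C) = 3.
C has 5 columns; by rank–nullity, nullity = 5 − 3 = 2.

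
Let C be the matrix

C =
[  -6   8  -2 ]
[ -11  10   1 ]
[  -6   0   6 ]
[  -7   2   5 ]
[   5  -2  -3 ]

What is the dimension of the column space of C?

2

Row reduce to echelon form.
R2 ← R2 − (11/6)·R1: [0, -14/3, 14/3]
R3 ← R3 − R1: [0, -8, 8]
R4 ← R4 − (7/6)·R1: [0, -22/3, 22/3]
R5 ← R5 + (5/6)·R1: [0, 14/3, -14/3]
R3 ← R3 − (12/7)·R2: [0, 0, 0]
R4 ← R4 − (11/7)·R2: [0, 0, 0]
R5 ← R5 + R2: [0, 0, 0]
Echelon form has 2 nonzero rows, so rank(C) = 2.
The column space has dimension equal to the rank: 2.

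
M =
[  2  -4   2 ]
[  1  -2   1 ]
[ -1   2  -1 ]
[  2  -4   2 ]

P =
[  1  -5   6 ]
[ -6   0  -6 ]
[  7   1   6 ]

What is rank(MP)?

First compute MP:
[[ 40,  -8,  48],
 [ 20,  -4,  24],
 [-20,   4, -24],
 [ 40,  -8,  48]]
Now row reduce the product.
R2 ← R2 − (1/2)·R1: [0, 0, 0]
R3 ← R3 + (1/2)·R1: [0, 0, 0]
R4 ← R4 − R1: [0, 0, 0]
1 nonzero row, so rank(MP) = 1.

1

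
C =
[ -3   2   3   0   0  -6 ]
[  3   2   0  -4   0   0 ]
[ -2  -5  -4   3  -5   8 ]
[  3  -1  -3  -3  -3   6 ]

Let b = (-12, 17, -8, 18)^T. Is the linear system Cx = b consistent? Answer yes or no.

yes

Row reduce the augmented matrix [C | b].
R2 ← R2 + R1: [0, 4, 3, -4, 0, -6, 5]
R3 ← R3 − (2/3)·R1: [0, -19/3, -6, 3, -5, 12, 0]
R4 ← R4 + R1: [0, 1, 0, -3, -3, 0, 6]
R3 ← R3 + (19/12)·R2: [0, 0, -5/4, -10/3, -5, 5/2, 95/12]
R4 ← R4 − (1/4)·R2: [0, 0, -3/4, -2, -3, 3/2, 19/4]
R4 ← R4 − (3/5)·R3: [0, 0, 0, 0, 0, 0, 0]
The echelon form has 3 nonzero rows, and every pivot lies in the first 6 columns, so rank(C) = rank([C|b]) = 3.
The system is consistent.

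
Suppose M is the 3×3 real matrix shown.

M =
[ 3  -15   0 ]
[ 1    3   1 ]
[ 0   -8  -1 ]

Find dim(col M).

2

Row reduce to echelon form.
R2 ← R2 − (1/3)·R1: [0, 8, 1]
R3 ← R3 + R2: [0, 0, 0]
Echelon form has 2 nonzero rows, so rank(M) = 2.
The column space has dimension equal to the rank: 2.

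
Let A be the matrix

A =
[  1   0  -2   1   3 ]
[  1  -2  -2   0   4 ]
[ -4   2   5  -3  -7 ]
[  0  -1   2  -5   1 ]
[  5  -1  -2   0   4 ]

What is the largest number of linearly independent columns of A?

Row reduce to echelon form.
R2 ← R2 − R1: [0, -2, 0, -1, 1]
R3 ← R3 + (4)·R1: [0, 2, -3, 1, 5]
R5 ← R5 − (5)·R1: [0, -1, 8, -5, -11]
R3 ← R3 + R2: [0, 0, -3, 0, 6]
R4 ← R4 − (1/2)·R2: [0, 0, 2, -9/2, 1/2]
R5 ← R5 − (1/2)·R2: [0, 0, 8, -9/2, -23/2]
R4 ← R4 + (2/3)·R3: [0, 0, 0, -9/2, 9/2]
R5 ← R5 + (8/3)·R3: [0, 0, 0, -9/2, 9/2]
R5 ← R5 − R4: [0, 0, 0, 0, 0]
Echelon form has 4 nonzero rows, so rank(A) = 4.
The rank gives the maximum number of linearly independent columns: 4.

4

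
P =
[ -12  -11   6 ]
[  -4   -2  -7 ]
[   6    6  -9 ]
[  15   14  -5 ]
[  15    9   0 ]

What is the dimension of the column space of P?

3

Row reduce to echelon form.
R2 ← R2 − (1/3)·R1: [0, 5/3, -9]
R3 ← R3 + (1/2)·R1: [0, 1/2, -6]
R4 ← R4 + (5/4)·R1: [0, 1/4, 5/2]
R5 ← R5 + (5/4)·R1: [0, -19/4, 15/2]
R3 ← R3 − (3/10)·R2: [0, 0, -33/10]
R4 ← R4 − (3/20)·R2: [0, 0, 77/20]
R5 ← R5 + (57/20)·R2: [0, 0, -363/20]
R4 ← R4 + (7/6)·R3: [0, 0, 0]
R5 ← R5 − (11/2)·R3: [0, 0, 0]
Echelon form has 3 nonzero rows, so rank(P) = 3.
The column space has dimension equal to the rank: 3.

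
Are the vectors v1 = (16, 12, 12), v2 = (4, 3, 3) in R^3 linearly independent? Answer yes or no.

no

Form the matrix with these vectors as rows and row reduce.
R2 ← R2 − (1/4)·R1: [0, 0, 0]
1 nonzero row, so the 2 vectors span a space of dimension 1.
Since 1 < 2, the vectors are linearly dependent.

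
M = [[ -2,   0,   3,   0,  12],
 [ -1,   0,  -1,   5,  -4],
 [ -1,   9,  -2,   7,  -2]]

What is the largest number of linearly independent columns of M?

Row reduce to echelon form.
R2 ← R2 − (1/2)·R1: [0, 0, -5/2, 5, -10]
R3 ← R3 − (1/2)·R1: [0, 9, -7/2, 7, -8]
Swap R2 ↔ R3
Echelon form has 3 nonzero rows, so rank(M) = 3.
The rank gives the maximum number of linearly independent columns: 3.

3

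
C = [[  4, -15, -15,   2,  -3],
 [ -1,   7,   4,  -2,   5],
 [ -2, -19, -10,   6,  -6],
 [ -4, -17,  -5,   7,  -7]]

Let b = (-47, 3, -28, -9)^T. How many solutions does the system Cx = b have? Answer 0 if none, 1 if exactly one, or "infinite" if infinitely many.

Row reduce the augmented matrix [C | b].
R2 ← R2 + (1/4)·R1: [0, 13/4, 1/4, -3/2, 17/4, -35/4]
R3 ← R3 + (1/2)·R1: [0, -53/2, -35/2, 7, -15/2, -103/2]
R4 ← R4 + R1: [0, -32, -20, 9, -10, -56]
R3 ← R3 + (106/13)·R2: [0, 0, -201/13, -68/13, 353/13, -1597/13]
R4 ← R4 + (128/13)·R2: [0, 0, -228/13, -75/13, 414/13, -1848/13]
R4 ← R4 − (76/67)·R3: [0, 0, 0, 11/67, 70/67, -188/67]
The echelon form has 4 nonzero rows, and every pivot lies in the first 5 columns, so rank(C) = rank([C|b]) = 4.
The system is consistent.
rank = 4 < 5 unknowns, so there are infinitely many solutions.

infinite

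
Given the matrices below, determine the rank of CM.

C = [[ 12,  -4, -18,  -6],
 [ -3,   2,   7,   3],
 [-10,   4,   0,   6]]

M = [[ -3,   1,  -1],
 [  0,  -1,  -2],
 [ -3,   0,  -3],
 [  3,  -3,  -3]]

First compute CM:
[[  0,  34,  68],
 [ -3, -14, -31],
 [ 48, -32, -16]]
Now row reduce the product.
Swap R1 ↔ R2
R3 ← R3 + (16)·R1: [0, -256, -512]
R3 ← R3 + (128/17)·R2: [0, 0, 0]
2 nonzero rows, so rank(CM) = 2.

2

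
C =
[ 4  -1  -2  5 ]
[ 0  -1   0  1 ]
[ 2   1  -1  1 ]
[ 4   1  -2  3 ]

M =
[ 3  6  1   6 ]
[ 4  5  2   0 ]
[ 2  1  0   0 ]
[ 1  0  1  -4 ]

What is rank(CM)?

2

First compute CM:
[[  9,  17,   7,   4],
 [ -3,  -5,  -1,  -4],
 [  9,  16,   5,   8],
 [ 15,  27,   9,  12]]
Now row reduce the product.
R2 ← R2 + (1/3)·R1: [0, 2/3, 4/3, -8/3]
R3 ← R3 − R1: [0, -1, -2, 4]
R4 ← R4 − (5/3)·R1: [0, -4/3, -8/3, 16/3]
R3 ← R3 + (3/2)·R2: [0, 0, 0, 0]
R4 ← R4 + (2)·R2: [0, 0, 0, 0]
2 nonzero rows, so rank(CM) = 2.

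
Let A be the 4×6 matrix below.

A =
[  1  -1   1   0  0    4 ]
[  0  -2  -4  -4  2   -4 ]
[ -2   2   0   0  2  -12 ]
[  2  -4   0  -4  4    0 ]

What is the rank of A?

3

Row reduce to echelon form.
R3 ← R3 + (2)·R1: [0, 0, 2, 0, 2, -4]
R4 ← R4 − (2)·R1: [0, -2, -2, -4, 4, -8]
R4 ← R4 − R2: [0, 0, 2, 0, 2, -4]
R4 ← R4 − R3: [0, 0, 0, 0, 0, 0]
Echelon form has 3 nonzero rows, so rank(A) = 3.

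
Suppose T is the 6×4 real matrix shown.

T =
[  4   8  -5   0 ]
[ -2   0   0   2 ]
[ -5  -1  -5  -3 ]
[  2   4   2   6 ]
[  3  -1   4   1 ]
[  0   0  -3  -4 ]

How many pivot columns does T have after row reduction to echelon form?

3

Row reduce to echelon form.
R2 ← R2 + (1/2)·R1: [0, 4, -5/2, 2]
R3 ← R3 + (5/4)·R1: [0, 9, -45/4, -3]
R4 ← R4 − (1/2)·R1: [0, 0, 9/2, 6]
R5 ← R5 − (3/4)·R1: [0, -7, 31/4, 1]
R3 ← R3 − (9/4)·R2: [0, 0, -45/8, -15/2]
R5 ← R5 + (7/4)·R2: [0, 0, 27/8, 9/2]
R4 ← R4 + (4/5)·R3: [0, 0, 0, 0]
R5 ← R5 + (3/5)·R3: [0, 0, 0, 0]
R6 ← R6 − (8/15)·R3: [0, 0, 0, 0]
Echelon form has 3 nonzero rows, so rank(T) = 3.
Each nonzero row contributes one pivot column: 3 pivot columns.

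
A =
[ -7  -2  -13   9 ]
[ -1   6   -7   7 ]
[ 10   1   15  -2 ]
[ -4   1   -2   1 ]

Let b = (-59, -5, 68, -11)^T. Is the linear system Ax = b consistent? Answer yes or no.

yes

Row reduce the augmented matrix [A | b].
R2 ← R2 − (1/7)·R1: [0, 44/7, -36/7, 40/7, 24/7]
R3 ← R3 + (10/7)·R1: [0, -13/7, -25/7, 76/7, -114/7]
R4 ← R4 − (4/7)·R1: [0, 15/7, 38/7, -29/7, 159/7]
R3 ← R3 + (13/44)·R2: [0, 0, -56/11, 138/11, -168/11]
R4 ← R4 − (15/44)·R2: [0, 0, 79/11, -67/11, 237/11]
R4 ← R4 + (79/56)·R3: [0, 0, 0, 325/28, 0]
The echelon form has 4 nonzero rows, and every pivot lies in the first 4 columns, so rank(A) = rank([A|b]) = 4.
The system is consistent.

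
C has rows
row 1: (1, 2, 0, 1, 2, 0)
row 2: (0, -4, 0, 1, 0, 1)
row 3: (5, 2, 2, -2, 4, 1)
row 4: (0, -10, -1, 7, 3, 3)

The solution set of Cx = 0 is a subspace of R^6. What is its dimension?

Row reduce to echelon form.
R3 ← R3 − (5)·R1: [0, -8, 2, -7, -6, 1]
R3 ← R3 − (2)·R2: [0, 0, 2, -9, -6, -1]
R4 ← R4 − (5/2)·R2: [0, 0, -1, 9/2, 3, 1/2]
R4 ← R4 + (1/2)·R3: [0, 0, 0, 0, 0, 0]
3 nonzero rows, so rank(C) = 3.
C has 6 columns; by rank–nullity, nullity = 6 − 3 = 3.

3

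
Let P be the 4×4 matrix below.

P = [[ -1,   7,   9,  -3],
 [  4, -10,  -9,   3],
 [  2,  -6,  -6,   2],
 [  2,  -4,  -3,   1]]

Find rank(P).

Row reduce to echelon form.
R2 ← R2 + (4)·R1: [0, 18, 27, -9]
R3 ← R3 + (2)·R1: [0, 8, 12, -4]
R4 ← R4 + (2)·R1: [0, 10, 15, -5]
R3 ← R3 − (4/9)·R2: [0, 0, 0, 0]
R4 ← R4 − (5/9)·R2: [0, 0, 0, 0]
Echelon form has 2 nonzero rows, so rank(P) = 2.

2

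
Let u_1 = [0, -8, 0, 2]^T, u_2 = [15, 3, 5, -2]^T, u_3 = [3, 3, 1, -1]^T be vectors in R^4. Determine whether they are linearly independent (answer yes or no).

Form the matrix with these vectors as rows and row reduce.
Swap R1 ↔ R2
R3 ← R3 − (1/5)·R1: [0, 12/5, 0, -3/5]
R3 ← R3 + (3/10)·R2: [0, 0, 0, 0]
2 nonzero rows, so the 3 vectors span a space of dimension 2.
Since 2 < 3, the vectors are linearly dependent.

no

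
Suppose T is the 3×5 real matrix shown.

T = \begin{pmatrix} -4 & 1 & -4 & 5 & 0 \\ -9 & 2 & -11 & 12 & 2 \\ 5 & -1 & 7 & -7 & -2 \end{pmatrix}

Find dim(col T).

Row reduce to echelon form.
R2 ← R2 − (9/4)·R1: [0, -1/4, -2, 3/4, 2]
R3 ← R3 + (5/4)·R1: [0, 1/4, 2, -3/4, -2]
R3 ← R3 + R2: [0, 0, 0, 0, 0]
Echelon form has 2 nonzero rows, so rank(T) = 2.
The column space has dimension equal to the rank: 2.

2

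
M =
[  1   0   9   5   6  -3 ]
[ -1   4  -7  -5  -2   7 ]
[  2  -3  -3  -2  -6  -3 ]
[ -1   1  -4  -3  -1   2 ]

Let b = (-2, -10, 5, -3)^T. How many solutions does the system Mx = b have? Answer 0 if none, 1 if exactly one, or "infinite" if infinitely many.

infinite

Row reduce the augmented matrix [M | b].
R2 ← R2 + R1: [0, 4, 2, 0, 4, 4, -12]
R3 ← R3 − (2)·R1: [0, -3, -21, -12, -18, 3, 9]
R4 ← R4 + R1: [0, 1, 5, 2, 5, -1, -5]
R3 ← R3 + (3/4)·R2: [0, 0, -39/2, -12, -15, 6, 0]
R4 ← R4 − (1/4)·R2: [0, 0, 9/2, 2, 4, -2, -2]
R4 ← R4 + (3/13)·R3: [0, 0, 0, -10/13, 7/13, -8/13, -2]
The echelon form has 4 nonzero rows, and every pivot lies in the first 6 columns, so rank(M) = rank([M|b]) = 4.
The system is consistent.
rank = 4 < 6 unknowns, so there are infinitely many solutions.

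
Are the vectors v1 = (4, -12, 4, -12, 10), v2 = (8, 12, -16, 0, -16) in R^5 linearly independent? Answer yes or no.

yes

Form the matrix with these vectors as rows and row reduce.
R2 ← R2 − (2)·R1: [0, 36, -24, 24, -36]
2 nonzero rows, so the 2 vectors span a space of dimension 2.
Since 2 = 2, the vectors are linearly independent.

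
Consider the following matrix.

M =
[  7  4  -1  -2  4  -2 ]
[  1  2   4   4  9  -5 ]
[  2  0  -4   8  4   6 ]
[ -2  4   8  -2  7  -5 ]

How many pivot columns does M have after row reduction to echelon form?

Row reduce to echelon form.
R2 ← R2 − (1/7)·R1: [0, 10/7, 29/7, 30/7, 59/7, -33/7]
R3 ← R3 − (2/7)·R1: [0, -8/7, -26/7, 60/7, 20/7, 46/7]
R4 ← R4 + (2/7)·R1: [0, 36/7, 54/7, -18/7, 57/7, -39/7]
R3 ← R3 + (4/5)·R2: [0, 0, -2/5, 12, 48/5, 14/5]
R4 ← R4 − (18/5)·R2: [0, 0, -36/5, -18, -111/5, 57/5]
R4 ← R4 − (18)·R3: [0, 0, 0, -234, -195, -39]
Echelon form has 4 nonzero rows, so rank(M) = 4.
Each nonzero row contributes one pivot column: 4 pivot columns.

4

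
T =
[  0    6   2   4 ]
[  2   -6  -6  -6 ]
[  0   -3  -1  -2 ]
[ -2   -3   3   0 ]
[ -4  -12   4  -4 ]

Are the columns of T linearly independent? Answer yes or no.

no

Row reduce T to echelon form.
Swap R1 ↔ R2
R4 ← R4 + R1: [0, -9, -3, -6]
R5 ← R5 + (2)·R1: [0, -24, -8, -16]
R3 ← R3 + (1/2)·R2: [0, 0, 0, 0]
R4 ← R4 + (3/2)·R2: [0, 0, 0, 0]
R5 ← R5 + (4)·R2: [0, 0, 0, 0]
2 pivots among 4 columns.
Only 2 < 4 pivot columns, so the columns are linearly dependent.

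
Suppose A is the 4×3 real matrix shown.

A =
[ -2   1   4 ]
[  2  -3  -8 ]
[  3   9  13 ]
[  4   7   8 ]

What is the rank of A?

3

Row reduce to echelon form.
R2 ← R2 + R1: [0, -2, -4]
R3 ← R3 + (3/2)·R1: [0, 21/2, 19]
R4 ← R4 + (2)·R1: [0, 9, 16]
R3 ← R3 + (21/4)·R2: [0, 0, -2]
R4 ← R4 + (9/2)·R2: [0, 0, -2]
R4 ← R4 − R3: [0, 0, 0]
Echelon form has 3 nonzero rows, so rank(A) = 3.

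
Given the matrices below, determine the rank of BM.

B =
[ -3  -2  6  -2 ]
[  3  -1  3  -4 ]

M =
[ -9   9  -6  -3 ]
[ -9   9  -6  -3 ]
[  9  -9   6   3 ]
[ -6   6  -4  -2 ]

First compute BM:
[[111, -111,  74,  37],
 [ 33, -33,  22,  11]]
Now row reduce the product.
R2 ← R2 − (11/37)·R1: [0, 0, 0, 0]
1 nonzero row, so rank(BM) = 1.

1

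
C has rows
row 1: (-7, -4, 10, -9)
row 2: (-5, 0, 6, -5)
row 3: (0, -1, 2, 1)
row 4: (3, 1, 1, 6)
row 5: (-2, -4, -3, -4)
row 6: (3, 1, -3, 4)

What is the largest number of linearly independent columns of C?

4

Row reduce to echelon form.
R2 ← R2 − (5/7)·R1: [0, 20/7, -8/7, 10/7]
R4 ← R4 + (3/7)·R1: [0, -5/7, 37/7, 15/7]
R5 ← R5 − (2/7)·R1: [0, -20/7, -41/7, -10/7]
R6 ← R6 + (3/7)·R1: [0, -5/7, 9/7, 1/7]
R3 ← R3 + (7/20)·R2: [0, 0, 8/5, 3/2]
R4 ← R4 + (1/4)·R2: [0, 0, 5, 5/2]
R5 ← R5 + R2: [0, 0, -7, 0]
R6 ← R6 + (1/4)·R2: [0, 0, 1, 1/2]
R4 ← R4 − (25/8)·R3: [0, 0, 0, -35/16]
R5 ← R5 + (35/8)·R3: [0, 0, 0, 105/16]
R6 ← R6 − (5/8)·R3: [0, 0, 0, -7/16]
R5 ← R5 + (3)·R4: [0, 0, 0, 0]
R6 ← R6 − (1/5)·R4: [0, 0, 0, 0]
Echelon form has 4 nonzero rows, so rank(C) = 4.
The rank gives the maximum number of linearly independent columns: 4.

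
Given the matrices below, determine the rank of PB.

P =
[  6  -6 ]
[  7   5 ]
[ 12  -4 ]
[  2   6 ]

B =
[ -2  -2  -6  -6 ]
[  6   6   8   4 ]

First compute PB:
[[-48, -48, -84, -60],
 [ 16,  16,  -2, -22],
 [-48, -48, -104, -88],
 [ 32,  32,  36,  12]]
Now row reduce the product.
R2 ← R2 + (1/3)·R1: [0, 0, -30, -42]
R3 ← R3 − R1: [0, 0, -20, -28]
R4 ← R4 + (2/3)·R1: [0, 0, -20, -28]
R3 ← R3 − (2/3)·R2: [0, 0, 0, 0]
R4 ← R4 − (2/3)·R2: [0, 0, 0, 0]
2 nonzero rows, so rank(PB) = 2.

2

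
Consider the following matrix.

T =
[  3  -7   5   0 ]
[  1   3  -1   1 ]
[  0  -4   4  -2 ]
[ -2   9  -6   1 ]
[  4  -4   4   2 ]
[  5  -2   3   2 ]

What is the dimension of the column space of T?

4

Row reduce to echelon form.
R2 ← R2 − (1/3)·R1: [0, 16/3, -8/3, 1]
R4 ← R4 + (2/3)·R1: [0, 13/3, -8/3, 1]
R5 ← R5 − (4/3)·R1: [0, 16/3, -8/3, 2]
R6 ← R6 − (5/3)·R1: [0, 29/3, -16/3, 2]
R3 ← R3 + (3/4)·R2: [0, 0, 2, -5/4]
R4 ← R4 − (13/16)·R2: [0, 0, -1/2, 3/16]
R5 ← R5 − R2: [0, 0, 0, 1]
R6 ← R6 − (29/16)·R2: [0, 0, -1/2, 3/16]
R4 ← R4 + (1/4)·R3: [0, 0, 0, -1/8]
R6 ← R6 + (1/4)·R3: [0, 0, 0, -1/8]
R5 ← R5 + (8)·R4: [0, 0, 0, 0]
R6 ← R6 − R4: [0, 0, 0, 0]
Echelon form has 4 nonzero rows, so rank(T) = 4.
The column space has dimension equal to the rank: 4.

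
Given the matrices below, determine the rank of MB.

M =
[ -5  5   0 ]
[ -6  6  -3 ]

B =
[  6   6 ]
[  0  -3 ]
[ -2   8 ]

2

First compute MB:
[[-30, -45],
 [-30, -78]]
Now row reduce the product.
R2 ← R2 − R1: [0, -33]
2 nonzero rows, so rank(MB) = 2.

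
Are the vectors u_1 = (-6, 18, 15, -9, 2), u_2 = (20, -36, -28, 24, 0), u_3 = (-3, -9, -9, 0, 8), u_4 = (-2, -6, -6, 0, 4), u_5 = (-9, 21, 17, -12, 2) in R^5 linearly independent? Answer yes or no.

no

Form the matrix with these vectors as rows and row reduce.
R2 ← R2 + (10/3)·R1: [0, 24, 22, -6, 20/3]
R3 ← R3 − (1/2)·R1: [0, -18, -33/2, 9/2, 7]
R4 ← R4 − (1/3)·R1: [0, -12, -11, 3, 10/3]
R5 ← R5 − (3/2)·R1: [0, -6, -11/2, 3/2, -1]
R3 ← R3 + (3/4)·R2: [0, 0, 0, 0, 12]
R4 ← R4 + (1/2)·R2: [0, 0, 0, 0, 20/3]
R5 ← R5 + (1/4)·R2: [0, 0, 0, 0, 2/3]
R4 ← R4 − (5/9)·R3: [0, 0, 0, 0, 0]
R5 ← R5 − (1/18)·R3: [0, 0, 0, 0, 0]
3 nonzero rows, so the 5 vectors span a space of dimension 3.
Since 3 < 5, the vectors are linearly dependent.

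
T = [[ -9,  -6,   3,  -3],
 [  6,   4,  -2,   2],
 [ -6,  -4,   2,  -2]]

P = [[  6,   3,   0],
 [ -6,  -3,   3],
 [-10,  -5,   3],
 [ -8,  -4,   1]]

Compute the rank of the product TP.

1

First compute TP:
[[-24, -12, -12],
 [ 16,   8,   8],
 [-16,  -8,  -8]]
Now row reduce the product.
R2 ← R2 + (2/3)·R1: [0, 0, 0]
R3 ← R3 − (2/3)·R1: [0, 0, 0]
1 nonzero row, so rank(TP) = 1.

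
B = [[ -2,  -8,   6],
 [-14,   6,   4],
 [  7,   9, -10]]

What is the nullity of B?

0

Row reduce to echelon form.
R2 ← R2 − (7)·R1: [0, 62, -38]
R3 ← R3 + (7/2)·R1: [0, -19, 11]
R3 ← R3 + (19/62)·R2: [0, 0, -20/31]
3 nonzero rows, so rank(B) = 3.
B has 3 columns; by rank–nullity, nullity = 3 − 3 = 0.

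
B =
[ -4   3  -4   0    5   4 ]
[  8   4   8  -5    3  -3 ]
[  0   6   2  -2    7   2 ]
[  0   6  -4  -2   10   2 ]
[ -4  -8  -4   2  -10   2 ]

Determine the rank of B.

Row reduce to echelon form.
R2 ← R2 + (2)·R1: [0, 10, 0, -5, 13, 5]
R5 ← R5 − R1: [0, -11, 0, 2, -15, -2]
R3 ← R3 − (3/5)·R2: [0, 0, 2, 1, -4/5, -1]
R4 ← R4 − (3/5)·R2: [0, 0, -4, 1, 11/5, -1]
R5 ← R5 + (11/10)·R2: [0, 0, 0, -7/2, -7/10, 7/2]
R4 ← R4 + (2)·R3: [0, 0, 0, 3, 3/5, -3]
R5 ← R5 + (7/6)·R4: [0, 0, 0, 0, 0, 0]
Echelon form has 4 nonzero rows, so rank(B) = 4.

4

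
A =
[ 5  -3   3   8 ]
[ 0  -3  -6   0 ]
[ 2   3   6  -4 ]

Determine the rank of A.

3

Row reduce to echelon form.
R3 ← R3 − (2/5)·R1: [0, 21/5, 24/5, -36/5]
R3 ← R3 + (7/5)·R2: [0, 0, -18/5, -36/5]
Echelon form has 3 nonzero rows, so rank(A) = 3.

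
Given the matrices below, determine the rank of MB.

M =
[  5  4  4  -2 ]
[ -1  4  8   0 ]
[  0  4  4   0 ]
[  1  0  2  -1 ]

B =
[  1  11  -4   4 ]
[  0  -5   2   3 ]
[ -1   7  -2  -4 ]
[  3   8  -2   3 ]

4

First compute MB:
[[ -5,  47, -16,  10],
 [ -9,  25,  -4, -24],
 [ -4,   8,   0,  -4],
 [ -4,  17,  -6,  -7]]
Now row reduce the product.
R2 ← R2 − (9/5)·R1: [0, -298/5, 124/5, -42]
R3 ← R3 − (4/5)·R1: [0, -148/5, 64/5, -12]
R4 ← R4 − (4/5)·R1: [0, -103/5, 34/5, -15]
R3 ← R3 − (74/149)·R2: [0, 0, 72/149, 1320/149]
R4 ← R4 − (103/298)·R2: [0, 0, -264/149, -72/149]
R4 ← R4 + (11/3)·R3: [0, 0, 0, 32]
4 nonzero rows, so rank(MB) = 4.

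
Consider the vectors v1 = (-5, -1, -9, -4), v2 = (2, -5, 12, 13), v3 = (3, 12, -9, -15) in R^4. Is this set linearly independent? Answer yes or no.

Form the matrix with these vectors as rows and row reduce.
R2 ← R2 + (2/5)·R1: [0, -27/5, 42/5, 57/5]
R3 ← R3 + (3/5)·R1: [0, 57/5, -72/5, -87/5]
R3 ← R3 + (19/9)·R2: [0, 0, 10/3, 20/3]
3 nonzero rows, so the 3 vectors span a space of dimension 3.
Since 3 = 3, the vectors are linearly independent.

yes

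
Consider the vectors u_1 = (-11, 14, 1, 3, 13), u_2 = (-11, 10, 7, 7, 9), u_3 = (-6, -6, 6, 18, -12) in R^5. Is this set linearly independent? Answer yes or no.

yes

Form the matrix with these vectors as rows and row reduce.
R2 ← R2 − R1: [0, -4, 6, 4, -4]
R3 ← R3 − (6/11)·R1: [0, -150/11, 60/11, 180/11, -210/11]
R3 ← R3 − (75/22)·R2: [0, 0, -15, 30/11, -60/11]
3 nonzero rows, so the 3 vectors span a space of dimension 3.
Since 3 = 3, the vectors are linearly independent.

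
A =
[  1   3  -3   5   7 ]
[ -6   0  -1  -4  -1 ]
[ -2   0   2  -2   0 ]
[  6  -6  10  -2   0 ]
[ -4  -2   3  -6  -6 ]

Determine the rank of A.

5

Row reduce to echelon form.
R2 ← R2 + (6)·R1: [0, 18, -19, 26, 41]
R3 ← R3 + (2)·R1: [0, 6, -4, 8, 14]
R4 ← R4 − (6)·R1: [0, -24, 28, -32, -42]
R5 ← R5 + (4)·R1: [0, 10, -9, 14, 22]
R3 ← R3 − (1/3)·R2: [0, 0, 7/3, -2/3, 1/3]
R4 ← R4 + (4/3)·R2: [0, 0, 8/3, 8/3, 38/3]
R5 ← R5 − (5/9)·R2: [0, 0, 14/9, -4/9, -7/9]
R4 ← R4 − (8/7)·R3: [0, 0, 0, 24/7, 86/7]
R5 ← R5 − (2/3)·R3: [0, 0, 0, 0, -1]
Echelon form has 5 nonzero rows, so rank(A) = 5.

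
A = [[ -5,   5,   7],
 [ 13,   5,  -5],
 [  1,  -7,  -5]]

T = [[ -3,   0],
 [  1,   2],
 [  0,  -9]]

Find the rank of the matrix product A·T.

2

First compute AT:
[[ 20, -53],
 [-34,  55],
 [-10,  31]]
Now row reduce the product.
R2 ← R2 + (17/10)·R1: [0, -351/10]
R3 ← R3 + (1/2)·R1: [0, 9/2]
R3 ← R3 + (5/39)·R2: [0, 0]
2 nonzero rows, so rank(AT) = 2.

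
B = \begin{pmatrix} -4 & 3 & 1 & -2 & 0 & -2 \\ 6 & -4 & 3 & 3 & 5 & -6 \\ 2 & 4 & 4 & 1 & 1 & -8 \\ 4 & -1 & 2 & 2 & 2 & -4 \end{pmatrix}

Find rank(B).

Row reduce to echelon form.
R2 ← R2 + (3/2)·R1: [0, 1/2, 9/2, 0, 5, -9]
R3 ← R3 + (1/2)·R1: [0, 11/2, 9/2, 0, 1, -9]
R4 ← R4 + R1: [0, 2, 3, 0, 2, -6]
R3 ← R3 − (11)·R2: [0, 0, -45, 0, -54, 90]
R4 ← R4 − (4)·R2: [0, 0, -15, 0, -18, 30]
R4 ← R4 − (1/3)·R3: [0, 0, 0, 0, 0, 0]
Echelon form has 3 nonzero rows, so rank(B) = 3.

3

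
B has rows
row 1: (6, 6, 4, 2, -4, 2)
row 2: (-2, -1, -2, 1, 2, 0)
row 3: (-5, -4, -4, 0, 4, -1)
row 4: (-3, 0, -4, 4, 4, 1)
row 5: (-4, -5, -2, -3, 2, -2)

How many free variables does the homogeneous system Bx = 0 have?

4

Row reduce to echelon form.
R2 ← R2 + (1/3)·R1: [0, 1, -2/3, 5/3, 2/3, 2/3]
R3 ← R3 + (5/6)·R1: [0, 1, -2/3, 5/3, 2/3, 2/3]
R4 ← R4 + (1/2)·R1: [0, 3, -2, 5, 2, 2]
R5 ← R5 + (2/3)·R1: [0, -1, 2/3, -5/3, -2/3, -2/3]
R3 ← R3 − R2: [0, 0, 0, 0, 0, 0]
R4 ← R4 − (3)·R2: [0, 0, 0, 0, 0, 0]
R5 ← R5 + R2: [0, 0, 0, 0, 0, 0]
2 nonzero rows, so rank(B) = 2.
B has 6 columns; by rank–nullity, nullity = 6 − 2 = 4.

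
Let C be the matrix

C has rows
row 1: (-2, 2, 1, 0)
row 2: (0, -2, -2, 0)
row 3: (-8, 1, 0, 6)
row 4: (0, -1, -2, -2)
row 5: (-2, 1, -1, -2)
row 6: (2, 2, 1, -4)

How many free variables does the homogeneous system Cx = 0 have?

1

Row reduce to echelon form.
R3 ← R3 − (4)·R1: [0, -7, -4, 6]
R5 ← R5 − R1: [0, -1, -2, -2]
R6 ← R6 + R1: [0, 4, 2, -4]
R3 ← R3 − (7/2)·R2: [0, 0, 3, 6]
R4 ← R4 − (1/2)·R2: [0, 0, -1, -2]
R5 ← R5 − (1/2)·R2: [0, 0, -1, -2]
R6 ← R6 + (2)·R2: [0, 0, -2, -4]
R4 ← R4 + (1/3)·R3: [0, 0, 0, 0]
R5 ← R5 + (1/3)·R3: [0, 0, 0, 0]
R6 ← R6 + (2/3)·R3: [0, 0, 0, 0]
3 nonzero rows, so rank(C) = 3.
C has 4 columns; by rank–nullity, nullity = 4 − 3 = 1.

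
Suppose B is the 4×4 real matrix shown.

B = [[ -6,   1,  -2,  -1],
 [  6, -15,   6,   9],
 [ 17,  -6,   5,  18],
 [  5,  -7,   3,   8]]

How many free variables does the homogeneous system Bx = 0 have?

Row reduce to echelon form.
R2 ← R2 + R1: [0, -14, 4, 8]
R3 ← R3 + (17/6)·R1: [0, -19/6, -2/3, 91/6]
R4 ← R4 + (5/6)·R1: [0, -37/6, 4/3, 43/6]
R3 ← R3 − (19/84)·R2: [0, 0, -11/7, 187/14]
R4 ← R4 − (37/84)·R2: [0, 0, -3/7, 51/14]
R4 ← R4 − (3/11)·R3: [0, 0, 0, 0]
3 nonzero rows, so rank(B) = 3.
B has 4 columns; by rank–nullity, nullity = 4 − 3 = 1.

1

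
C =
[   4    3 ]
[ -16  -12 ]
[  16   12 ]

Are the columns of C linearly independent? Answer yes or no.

Row reduce C to echelon form.
R2 ← R2 + (4)·R1: [0, 0]
R3 ← R3 − (4)·R1: [0, 0]
1 pivot among 2 columns.
Only 1 < 2 pivot columns, so the columns are linearly dependent.

no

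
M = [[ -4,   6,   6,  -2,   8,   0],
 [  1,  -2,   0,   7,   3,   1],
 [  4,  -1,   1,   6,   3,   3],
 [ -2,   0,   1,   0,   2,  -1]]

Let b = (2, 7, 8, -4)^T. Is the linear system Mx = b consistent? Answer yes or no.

yes

Row reduce the augmented matrix [M | b].
R2 ← R2 + (1/4)·R1: [0, -1/2, 3/2, 13/2, 5, 1, 15/2]
R3 ← R3 + R1: [0, 5, 7, 4, 11, 3, 10]
R4 ← R4 − (1/2)·R1: [0, -3, -2, 1, -2, -1, -5]
R3 ← R3 + (10)·R2: [0, 0, 22, 69, 61, 13, 85]
R4 ← R4 − (6)·R2: [0, 0, -11, -38, -32, -7, -50]
R4 ← R4 + (1/2)·R3: [0, 0, 0, -7/2, -3/2, -1/2, -15/2]
The echelon form has 4 nonzero rows, and every pivot lies in the first 6 columns, so rank(M) = rank([M|b]) = 4.
The system is consistent.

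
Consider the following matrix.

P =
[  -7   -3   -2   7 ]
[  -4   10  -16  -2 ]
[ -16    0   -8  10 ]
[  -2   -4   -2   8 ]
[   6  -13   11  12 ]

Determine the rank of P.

Row reduce to echelon form.
R2 ← R2 − (4/7)·R1: [0, 82/7, -104/7, -6]
R3 ← R3 − (16/7)·R1: [0, 48/7, -24/7, -6]
R4 ← R4 − (2/7)·R1: [0, -22/7, -10/7, 6]
R5 ← R5 + (6/7)·R1: [0, -109/7, 65/7, 18]
R3 ← R3 − (24/41)·R2: [0, 0, 216/41, -102/41]
R4 ← R4 + (11/41)·R2: [0, 0, -222/41, 180/41]
R5 ← R5 + (109/82)·R2: [0, 0, -429/41, 411/41]
R4 ← R4 + (37/36)·R3: [0, 0, 0, 11/6]
R5 ← R5 + (143/72)·R3: [0, 0, 0, 61/12]
R5 ← R5 − (61/22)·R4: [0, 0, 0, 0]
Echelon form has 4 nonzero rows, so rank(P) = 4.

4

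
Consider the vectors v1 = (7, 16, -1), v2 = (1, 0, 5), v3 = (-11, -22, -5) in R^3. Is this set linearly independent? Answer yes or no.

Form the matrix with these vectors as rows and row reduce.
R2 ← R2 − (1/7)·R1: [0, -16/7, 36/7]
R3 ← R3 + (11/7)·R1: [0, 22/7, -46/7]
R3 ← R3 + (11/8)·R2: [0, 0, 1/2]
3 nonzero rows, so the 3 vectors span a space of dimension 3.
Since 3 = 3, the vectors are linearly independent.

yes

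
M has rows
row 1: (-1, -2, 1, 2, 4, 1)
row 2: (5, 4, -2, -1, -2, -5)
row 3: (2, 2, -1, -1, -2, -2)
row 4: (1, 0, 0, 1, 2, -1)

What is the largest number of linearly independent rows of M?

Row reduce to echelon form.
R2 ← R2 + (5)·R1: [0, -6, 3, 9, 18, 0]
R3 ← R3 + (2)·R1: [0, -2, 1, 3, 6, 0]
R4 ← R4 + R1: [0, -2, 1, 3, 6, 0]
R3 ← R3 − (1/3)·R2: [0, 0, 0, 0, 0, 0]
R4 ← R4 − (1/3)·R2: [0, 0, 0, 0, 0, 0]
Echelon form has 2 nonzero rows, so rank(M) = 2.
The rank gives the maximum number of linearly independent rows: 2.

2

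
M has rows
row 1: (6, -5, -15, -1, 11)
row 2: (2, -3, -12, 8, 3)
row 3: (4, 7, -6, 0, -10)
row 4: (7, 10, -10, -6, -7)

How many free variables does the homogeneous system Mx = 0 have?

1

Row reduce to echelon form.
R2 ← R2 − (1/3)·R1: [0, -4/3, -7, 25/3, -2/3]
R3 ← R3 − (2/3)·R1: [0, 31/3, 4, 2/3, -52/3]
R4 ← R4 − (7/6)·R1: [0, 95/6, 15/2, -29/6, -119/6]
R3 ← R3 + (31/4)·R2: [0, 0, -201/4, 261/4, -45/2]
R4 ← R4 + (95/8)·R2: [0, 0, -605/8, 753/8, -111/4]
R4 ← R4 − (605/402)·R3: [0, 0, 0, -273/67, 819/134]
4 nonzero rows, so rank(M) = 4.
M has 5 columns; by rank–nullity, nullity = 5 − 4 = 1.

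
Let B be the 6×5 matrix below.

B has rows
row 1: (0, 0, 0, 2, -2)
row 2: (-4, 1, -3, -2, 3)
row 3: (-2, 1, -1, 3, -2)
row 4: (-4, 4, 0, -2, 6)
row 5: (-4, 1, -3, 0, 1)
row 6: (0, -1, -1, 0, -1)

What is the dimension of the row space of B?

Row reduce to echelon form.
Swap R1 ↔ R2
R3 ← R3 − (1/2)·R1: [0, 1/2, 1/2, 4, -7/2]
R4 ← R4 − R1: [0, 3, 3, 0, 3]
R5 ← R5 − R1: [0, 0, 0, 2, -2]
Swap R2 ↔ R3
R4 ← R4 − (6)·R2: [0, 0, 0, -24, 24]
R6 ← R6 + (2)·R2: [0, 0, 0, 8, -8]
R4 ← R4 + (12)·R3: [0, 0, 0, 0, 0]
R5 ← R5 − R3: [0, 0, 0, 0, 0]
R6 ← R6 − (4)·R3: [0, 0, 0, 0, 0]
Echelon form has 3 nonzero rows, so rank(B) = 3.
The row space has dimension equal to the rank: 3.

3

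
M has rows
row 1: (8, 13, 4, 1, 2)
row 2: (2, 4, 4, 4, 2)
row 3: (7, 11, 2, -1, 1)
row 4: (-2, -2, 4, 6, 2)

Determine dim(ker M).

Row reduce to echelon form.
R2 ← R2 − (1/4)·R1: [0, 3/4, 3, 15/4, 3/2]
R3 ← R3 − (7/8)·R1: [0, -3/8, -3/2, -15/8, -3/4]
R4 ← R4 + (1/4)·R1: [0, 5/4, 5, 25/4, 5/2]
R3 ← R3 + (1/2)·R2: [0, 0, 0, 0, 0]
R4 ← R4 − (5/3)·R2: [0, 0, 0, 0, 0]
2 nonzero rows, so rank(M) = 2.
M has 5 columns; by rank–nullity, nullity = 5 − 2 = 3.

3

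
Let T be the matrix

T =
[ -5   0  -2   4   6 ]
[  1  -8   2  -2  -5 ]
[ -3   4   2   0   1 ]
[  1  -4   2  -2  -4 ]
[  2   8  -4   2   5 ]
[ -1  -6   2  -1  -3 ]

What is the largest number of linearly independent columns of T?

3

Row reduce to echelon form.
R2 ← R2 + (1/5)·R1: [0, -8, 8/5, -6/5, -19/5]
R3 ← R3 − (3/5)·R1: [0, 4, 16/5, -12/5, -13/5]
R4 ← R4 + (1/5)·R1: [0, -4, 8/5, -6/5, -14/5]
R5 ← R5 + (2/5)·R1: [0, 8, -24/5, 18/5, 37/5]
R6 ← R6 − (1/5)·R1: [0, -6, 12/5, -9/5, -21/5]
R3 ← R3 + (1/2)·R2: [0, 0, 4, -3, -9/2]
R4 ← R4 − (1/2)·R2: [0, 0, 4/5, -3/5, -9/10]
R5 ← R5 + R2: [0, 0, -16/5, 12/5, 18/5]
R6 ← R6 − (3/4)·R2: [0, 0, 6/5, -9/10, -27/20]
R4 ← R4 − (1/5)·R3: [0, 0, 0, 0, 0]
R5 ← R5 + (4/5)·R3: [0, 0, 0, 0, 0]
R6 ← R6 − (3/10)·R3: [0, 0, 0, 0, 0]
Echelon form has 3 nonzero rows, so rank(T) = 3.
The rank gives the maximum number of linearly independent columns: 3.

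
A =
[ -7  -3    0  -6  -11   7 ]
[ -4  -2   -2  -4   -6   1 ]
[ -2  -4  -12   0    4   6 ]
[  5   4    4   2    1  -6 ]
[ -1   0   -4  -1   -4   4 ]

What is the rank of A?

5

Row reduce to echelon form.
R2 ← R2 − (4/7)·R1: [0, -2/7, -2, -4/7, 2/7, -3]
R3 ← R3 − (2/7)·R1: [0, -22/7, -12, 12/7, 50/7, 4]
R4 ← R4 + (5/7)·R1: [0, 13/7, 4, -16/7, -48/7, -1]
R5 ← R5 − (1/7)·R1: [0, 3/7, -4, -1/7, -17/7, 3]
R3 ← R3 − (11)·R2: [0, 0, 10, 8, 4, 37]
R4 ← R4 + (13/2)·R2: [0, 0, -9, -6, -5, -41/2]
R5 ← R5 + (3/2)·R2: [0, 0, -7, -1, -2, -3/2]
R4 ← R4 + (9/10)·R3: [0, 0, 0, 6/5, -7/5, 64/5]
R5 ← R5 + (7/10)·R3: [0, 0, 0, 23/5, 4/5, 122/5]
R5 ← R5 − (23/6)·R4: [0, 0, 0, 0, 37/6, -74/3]
Echelon form has 5 nonzero rows, so rank(A) = 5.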